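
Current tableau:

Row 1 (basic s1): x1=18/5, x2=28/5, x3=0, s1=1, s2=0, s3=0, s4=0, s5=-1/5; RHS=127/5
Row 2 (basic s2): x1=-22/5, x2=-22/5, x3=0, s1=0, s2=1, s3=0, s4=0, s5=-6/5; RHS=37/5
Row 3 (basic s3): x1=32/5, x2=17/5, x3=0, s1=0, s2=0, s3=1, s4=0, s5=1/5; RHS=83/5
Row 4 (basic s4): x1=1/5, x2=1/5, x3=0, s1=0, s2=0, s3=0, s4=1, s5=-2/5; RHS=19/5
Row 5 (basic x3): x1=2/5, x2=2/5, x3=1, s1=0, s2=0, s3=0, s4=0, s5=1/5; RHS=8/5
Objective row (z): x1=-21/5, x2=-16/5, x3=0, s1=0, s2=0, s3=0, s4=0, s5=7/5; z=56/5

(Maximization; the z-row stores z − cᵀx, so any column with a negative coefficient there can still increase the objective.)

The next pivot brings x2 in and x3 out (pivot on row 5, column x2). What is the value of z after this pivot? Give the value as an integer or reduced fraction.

24

Minimum ratio for x2: (8/5)/(2/5) = 4.
z changes by −(z-row coeff of x2)·ratio = −(-16/5)·4 = 64/5.
New z = 56/5 + (64/5) = 24.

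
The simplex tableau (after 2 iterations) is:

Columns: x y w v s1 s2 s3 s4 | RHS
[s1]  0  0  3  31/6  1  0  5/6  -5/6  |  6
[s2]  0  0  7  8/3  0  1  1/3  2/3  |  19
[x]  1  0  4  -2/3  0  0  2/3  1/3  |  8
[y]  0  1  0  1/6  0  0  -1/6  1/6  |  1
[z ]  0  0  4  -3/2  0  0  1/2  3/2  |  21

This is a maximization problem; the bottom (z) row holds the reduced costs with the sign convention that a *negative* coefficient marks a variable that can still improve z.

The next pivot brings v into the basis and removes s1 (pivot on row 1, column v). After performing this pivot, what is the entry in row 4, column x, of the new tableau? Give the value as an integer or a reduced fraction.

Pivot element is row 1, column v: 31/6.
Normalize row 1: new (row 1, x) = 0/(31/6) = 0.
row 4 ← row 4 − (1/6)·(new row 1): 0 − (1/6)·0 = 0.

0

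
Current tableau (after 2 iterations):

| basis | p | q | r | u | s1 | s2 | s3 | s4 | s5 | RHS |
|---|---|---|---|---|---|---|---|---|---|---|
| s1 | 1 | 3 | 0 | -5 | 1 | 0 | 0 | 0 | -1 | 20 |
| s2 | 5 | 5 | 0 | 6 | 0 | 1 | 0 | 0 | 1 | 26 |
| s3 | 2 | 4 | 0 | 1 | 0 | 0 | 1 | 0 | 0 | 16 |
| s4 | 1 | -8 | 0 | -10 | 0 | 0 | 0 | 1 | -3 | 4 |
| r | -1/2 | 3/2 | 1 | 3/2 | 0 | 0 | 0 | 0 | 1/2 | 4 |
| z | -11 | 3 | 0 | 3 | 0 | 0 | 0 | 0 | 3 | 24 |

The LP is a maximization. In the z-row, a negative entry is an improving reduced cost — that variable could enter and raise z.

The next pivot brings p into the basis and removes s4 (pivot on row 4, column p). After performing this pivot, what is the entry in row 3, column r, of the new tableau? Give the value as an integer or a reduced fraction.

0

Pivot element is row 4, column p: 1.
Normalize row 4: new (row 4, r) = 0/1 = 0.
row 3 ← row 3 − 2·(new row 4): 0 − 2·0 = 0.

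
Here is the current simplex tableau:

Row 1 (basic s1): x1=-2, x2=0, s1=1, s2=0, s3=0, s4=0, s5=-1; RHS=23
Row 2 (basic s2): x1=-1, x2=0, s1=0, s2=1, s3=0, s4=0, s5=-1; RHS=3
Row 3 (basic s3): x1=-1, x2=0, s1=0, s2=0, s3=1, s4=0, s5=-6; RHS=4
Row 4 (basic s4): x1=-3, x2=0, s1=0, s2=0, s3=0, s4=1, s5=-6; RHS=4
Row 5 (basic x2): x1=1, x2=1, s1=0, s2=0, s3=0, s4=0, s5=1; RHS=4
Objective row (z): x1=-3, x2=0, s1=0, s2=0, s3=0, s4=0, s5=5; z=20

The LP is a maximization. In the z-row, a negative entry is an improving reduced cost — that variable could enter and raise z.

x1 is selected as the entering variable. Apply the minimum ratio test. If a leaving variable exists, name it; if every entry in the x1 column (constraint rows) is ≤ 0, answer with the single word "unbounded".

Ratios: row 1 (s1): entry -2 ≤ 0, skip; row 2 (s2): entry -1 ≤ 0, skip; row 3 (s3): entry -1 ≤ 0, skip; row 4 (s4): entry -3 ≤ 0, skip; row 5 (x2): 4/1 = 4.
Minimum ratio is in the x2 row, so x2 leaves.

x2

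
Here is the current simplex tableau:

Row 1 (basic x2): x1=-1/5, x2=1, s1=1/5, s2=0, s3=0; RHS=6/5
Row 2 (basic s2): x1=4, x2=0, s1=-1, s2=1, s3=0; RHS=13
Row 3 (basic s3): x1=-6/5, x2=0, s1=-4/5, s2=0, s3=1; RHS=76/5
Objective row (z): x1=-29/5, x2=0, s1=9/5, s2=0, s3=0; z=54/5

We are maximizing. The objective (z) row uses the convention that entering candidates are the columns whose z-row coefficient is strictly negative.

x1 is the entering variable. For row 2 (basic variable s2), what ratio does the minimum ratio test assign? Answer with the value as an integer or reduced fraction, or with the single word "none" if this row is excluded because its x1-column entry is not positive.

13/4

Ratio = RHS / (x1 entry) = 13 / 4 = 13/4.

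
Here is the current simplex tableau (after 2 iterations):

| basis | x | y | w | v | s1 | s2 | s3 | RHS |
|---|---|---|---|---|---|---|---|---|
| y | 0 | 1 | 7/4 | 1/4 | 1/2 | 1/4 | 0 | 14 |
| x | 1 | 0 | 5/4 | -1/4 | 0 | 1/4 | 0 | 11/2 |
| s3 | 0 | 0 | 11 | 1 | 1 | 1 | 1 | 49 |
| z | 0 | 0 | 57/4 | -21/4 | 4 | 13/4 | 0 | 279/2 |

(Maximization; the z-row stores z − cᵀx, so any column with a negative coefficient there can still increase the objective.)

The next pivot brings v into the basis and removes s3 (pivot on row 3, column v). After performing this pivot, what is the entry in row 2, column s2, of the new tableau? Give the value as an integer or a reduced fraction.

Pivot element is row 3, column v: 1.
Normalize row 3: new (row 3, s2) = 1/1 = 1.
row 2 ← row 2 − (-1/4)·(new row 3): 1/4 − (-1/4)·1 = 1/2.

1/2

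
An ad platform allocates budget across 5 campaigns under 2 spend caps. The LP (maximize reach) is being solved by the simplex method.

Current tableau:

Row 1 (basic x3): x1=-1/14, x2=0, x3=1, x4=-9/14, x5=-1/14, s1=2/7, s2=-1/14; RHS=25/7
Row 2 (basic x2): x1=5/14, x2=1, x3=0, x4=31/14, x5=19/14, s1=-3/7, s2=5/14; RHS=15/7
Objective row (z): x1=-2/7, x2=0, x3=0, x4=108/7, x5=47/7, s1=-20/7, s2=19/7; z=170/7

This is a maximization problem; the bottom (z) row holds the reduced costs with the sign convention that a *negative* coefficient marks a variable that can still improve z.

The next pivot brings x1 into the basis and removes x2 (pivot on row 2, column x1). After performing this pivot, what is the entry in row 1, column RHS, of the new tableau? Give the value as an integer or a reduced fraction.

Pivot element is row 2, column x1: 5/14.
Normalize row 2: new (row 2, RHS) = (15/7)/(5/14) = 6.
row 1 ← row 1 − (-1/14)·(new row 2): 25/7 − (-1/14)·6 = 4.

4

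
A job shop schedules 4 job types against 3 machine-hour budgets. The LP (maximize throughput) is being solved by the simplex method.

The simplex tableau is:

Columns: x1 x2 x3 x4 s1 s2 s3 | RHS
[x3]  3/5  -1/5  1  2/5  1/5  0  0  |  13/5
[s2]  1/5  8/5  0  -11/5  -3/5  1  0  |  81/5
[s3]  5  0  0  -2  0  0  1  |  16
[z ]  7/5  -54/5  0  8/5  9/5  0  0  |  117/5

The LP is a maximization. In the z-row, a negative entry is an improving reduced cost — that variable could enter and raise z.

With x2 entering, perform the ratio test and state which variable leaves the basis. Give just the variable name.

s2

Ratios: row 1 (x3): entry -1/5 ≤ 0, skip; row 2 (s2): (81/5)/(8/5) = 81/8; row 3 (s3): entry 0 ≤ 0, skip.
Minimum ratio 81/8 is in the s2 row, so s2 leaves.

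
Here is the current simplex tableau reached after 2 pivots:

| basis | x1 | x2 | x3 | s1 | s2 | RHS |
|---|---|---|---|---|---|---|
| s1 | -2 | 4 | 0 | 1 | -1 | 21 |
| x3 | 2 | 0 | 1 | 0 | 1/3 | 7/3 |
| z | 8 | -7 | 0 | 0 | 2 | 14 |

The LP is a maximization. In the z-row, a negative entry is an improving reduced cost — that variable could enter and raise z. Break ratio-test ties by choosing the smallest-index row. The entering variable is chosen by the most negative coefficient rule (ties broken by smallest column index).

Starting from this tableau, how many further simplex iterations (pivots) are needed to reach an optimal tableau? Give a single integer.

1

pivot: x2 in, s1 out → z = 203/4
No improving column remains; optimal.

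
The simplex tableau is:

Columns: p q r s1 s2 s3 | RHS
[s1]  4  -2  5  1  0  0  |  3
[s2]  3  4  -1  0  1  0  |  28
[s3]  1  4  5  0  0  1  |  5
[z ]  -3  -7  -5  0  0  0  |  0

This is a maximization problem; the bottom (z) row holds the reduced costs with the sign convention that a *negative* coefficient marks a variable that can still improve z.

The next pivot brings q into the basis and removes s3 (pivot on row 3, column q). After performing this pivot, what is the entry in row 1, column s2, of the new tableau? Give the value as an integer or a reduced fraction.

Pivot element is row 3, column q: 4.
Normalize row 3: new (row 3, s2) = 0/4 = 0.
row 1 ← row 1 − (-2)·(new row 3): 0 − (-2)·0 = 0.

0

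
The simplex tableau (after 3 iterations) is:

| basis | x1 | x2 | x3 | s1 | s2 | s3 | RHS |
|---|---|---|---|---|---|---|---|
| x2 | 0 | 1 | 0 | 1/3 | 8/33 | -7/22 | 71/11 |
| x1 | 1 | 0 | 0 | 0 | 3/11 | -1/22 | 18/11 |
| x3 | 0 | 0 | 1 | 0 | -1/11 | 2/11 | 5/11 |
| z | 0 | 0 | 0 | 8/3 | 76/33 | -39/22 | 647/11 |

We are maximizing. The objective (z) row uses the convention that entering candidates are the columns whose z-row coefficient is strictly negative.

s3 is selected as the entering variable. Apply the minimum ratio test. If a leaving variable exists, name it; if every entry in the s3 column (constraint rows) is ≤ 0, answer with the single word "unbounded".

Ratios: row 1 (x2): entry -7/22 ≤ 0, skip; row 2 (x1): entry -1/22 ≤ 0, skip; row 3 (x3): (5/11)/(2/11) = 5/2.
Minimum ratio is in the x3 row, so x3 leaves.

x3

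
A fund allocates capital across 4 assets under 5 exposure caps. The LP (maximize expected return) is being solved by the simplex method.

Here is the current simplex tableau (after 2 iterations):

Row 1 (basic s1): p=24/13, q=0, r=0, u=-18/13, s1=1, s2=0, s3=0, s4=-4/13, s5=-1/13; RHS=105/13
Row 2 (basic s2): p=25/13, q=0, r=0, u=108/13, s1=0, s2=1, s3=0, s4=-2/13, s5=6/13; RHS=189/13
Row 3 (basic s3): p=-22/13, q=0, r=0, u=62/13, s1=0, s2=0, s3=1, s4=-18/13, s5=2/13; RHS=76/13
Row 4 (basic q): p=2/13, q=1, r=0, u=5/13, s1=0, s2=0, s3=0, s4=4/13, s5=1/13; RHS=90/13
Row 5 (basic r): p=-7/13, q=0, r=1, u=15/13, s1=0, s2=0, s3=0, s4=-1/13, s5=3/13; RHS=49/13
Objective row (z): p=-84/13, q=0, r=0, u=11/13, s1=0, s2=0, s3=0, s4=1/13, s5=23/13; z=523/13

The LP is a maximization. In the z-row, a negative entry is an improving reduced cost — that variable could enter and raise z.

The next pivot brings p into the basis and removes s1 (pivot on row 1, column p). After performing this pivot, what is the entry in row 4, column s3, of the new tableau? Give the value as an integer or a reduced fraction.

Pivot element is row 1, column p: 24/13.
Normalize row 1: new (row 1, s3) = 0/(24/13) = 0.
row 4 ← row 4 − (2/13)·(new row 1): 0 − (2/13)·0 = 0.

0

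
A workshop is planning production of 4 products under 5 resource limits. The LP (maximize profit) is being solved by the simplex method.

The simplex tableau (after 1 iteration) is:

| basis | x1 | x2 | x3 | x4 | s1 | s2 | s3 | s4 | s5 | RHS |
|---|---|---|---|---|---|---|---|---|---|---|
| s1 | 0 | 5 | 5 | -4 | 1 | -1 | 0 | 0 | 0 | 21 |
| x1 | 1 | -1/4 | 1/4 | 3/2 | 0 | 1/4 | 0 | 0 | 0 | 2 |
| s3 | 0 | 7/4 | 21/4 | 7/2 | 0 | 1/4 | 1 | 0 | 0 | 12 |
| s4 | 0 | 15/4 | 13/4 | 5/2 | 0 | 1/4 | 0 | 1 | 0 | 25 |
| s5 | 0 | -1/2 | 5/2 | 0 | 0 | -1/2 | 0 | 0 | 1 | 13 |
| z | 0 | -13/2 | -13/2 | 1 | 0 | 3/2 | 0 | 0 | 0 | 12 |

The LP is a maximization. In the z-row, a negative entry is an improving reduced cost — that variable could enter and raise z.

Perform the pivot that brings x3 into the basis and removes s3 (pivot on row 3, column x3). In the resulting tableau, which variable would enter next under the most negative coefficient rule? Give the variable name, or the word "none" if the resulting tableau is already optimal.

x2

Pivot element 21/4. New z-row = old z-row − (-13/2)·(row 3/(21/4)).
Updated z-row coefficients: x1: 0, x2: -13/3, x3: 0, x4: 16/3, s1: 0, s2: 38/21, s3: 26/21, s4: 0, s5: 0.
The most negative is -13/3 in column x2, so x2 would enter next.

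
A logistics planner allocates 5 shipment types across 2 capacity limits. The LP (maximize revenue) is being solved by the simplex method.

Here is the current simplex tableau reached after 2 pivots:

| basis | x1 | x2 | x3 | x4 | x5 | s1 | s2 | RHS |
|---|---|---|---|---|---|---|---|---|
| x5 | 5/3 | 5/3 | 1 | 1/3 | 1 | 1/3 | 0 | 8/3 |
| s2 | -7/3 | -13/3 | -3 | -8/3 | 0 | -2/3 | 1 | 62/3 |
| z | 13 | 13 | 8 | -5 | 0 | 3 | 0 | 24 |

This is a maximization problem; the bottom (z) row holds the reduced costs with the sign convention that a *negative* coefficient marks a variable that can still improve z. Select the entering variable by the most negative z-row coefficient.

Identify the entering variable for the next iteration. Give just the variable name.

Objective-row coefficients: x1: 13, x2: 13, x3: 8, x4: -5, x5: 0, s1: 3, s2: 0.
The most negative is -5 in column x4, so x4 enters.

x4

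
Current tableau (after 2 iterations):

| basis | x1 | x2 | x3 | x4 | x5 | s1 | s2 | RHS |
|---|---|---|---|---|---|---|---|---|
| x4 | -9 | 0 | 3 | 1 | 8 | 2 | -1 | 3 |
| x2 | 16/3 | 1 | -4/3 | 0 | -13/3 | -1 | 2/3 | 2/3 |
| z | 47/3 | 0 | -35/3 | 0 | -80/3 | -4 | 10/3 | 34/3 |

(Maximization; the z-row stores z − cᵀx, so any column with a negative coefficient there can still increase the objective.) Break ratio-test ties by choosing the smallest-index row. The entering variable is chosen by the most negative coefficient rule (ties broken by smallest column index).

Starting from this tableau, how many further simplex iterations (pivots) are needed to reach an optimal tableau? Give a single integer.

pivot: x5 in, x4 out → z = 64/3
pivot: x1 in, x2 out → z = 93
No improving column remains; optimal.

2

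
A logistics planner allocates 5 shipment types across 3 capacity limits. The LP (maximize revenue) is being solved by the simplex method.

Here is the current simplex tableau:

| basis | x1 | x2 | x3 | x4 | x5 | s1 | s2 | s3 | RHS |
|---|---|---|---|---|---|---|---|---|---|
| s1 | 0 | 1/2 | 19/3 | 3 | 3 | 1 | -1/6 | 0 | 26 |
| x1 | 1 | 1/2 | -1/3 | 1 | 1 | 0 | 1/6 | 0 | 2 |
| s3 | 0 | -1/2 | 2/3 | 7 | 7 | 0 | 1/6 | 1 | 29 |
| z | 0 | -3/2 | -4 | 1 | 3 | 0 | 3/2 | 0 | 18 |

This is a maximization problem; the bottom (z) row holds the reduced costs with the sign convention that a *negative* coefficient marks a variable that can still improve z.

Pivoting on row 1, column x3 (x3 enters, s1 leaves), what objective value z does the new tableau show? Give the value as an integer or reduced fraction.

Minimum ratio for x3: 26/(19/3) = 78/19.
z changes by −(z-row coeff of x3)·ratio = −(-4)·(78/19) = 312/19.
New z = 18 + (312/19) = 654/19.

654/19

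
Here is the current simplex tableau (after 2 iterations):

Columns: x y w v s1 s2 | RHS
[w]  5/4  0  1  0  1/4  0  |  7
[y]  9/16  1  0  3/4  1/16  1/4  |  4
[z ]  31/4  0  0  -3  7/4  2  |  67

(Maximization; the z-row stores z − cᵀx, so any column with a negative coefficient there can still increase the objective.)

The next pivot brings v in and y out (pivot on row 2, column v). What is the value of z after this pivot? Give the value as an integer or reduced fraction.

83

Minimum ratio for v: 4/(3/4) = 16/3.
z changes by −(z-row coeff of v)·ratio = −(-3)·(16/3) = 16.
New z = 67 + 16 = 83.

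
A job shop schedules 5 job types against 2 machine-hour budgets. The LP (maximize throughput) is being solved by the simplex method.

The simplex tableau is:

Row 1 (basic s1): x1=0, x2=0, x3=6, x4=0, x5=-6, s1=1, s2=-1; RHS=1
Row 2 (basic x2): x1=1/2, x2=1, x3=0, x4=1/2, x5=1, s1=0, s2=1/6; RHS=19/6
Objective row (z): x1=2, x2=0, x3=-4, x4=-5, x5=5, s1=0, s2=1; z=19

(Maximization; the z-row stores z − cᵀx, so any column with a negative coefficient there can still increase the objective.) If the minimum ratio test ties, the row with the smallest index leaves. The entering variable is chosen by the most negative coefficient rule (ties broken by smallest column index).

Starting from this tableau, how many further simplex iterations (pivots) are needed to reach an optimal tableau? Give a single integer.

2

pivot: x4 in, x2 out → z = 152/3
pivot: x3 in, s1 out → z = 154/3
No improving column remains; optimal.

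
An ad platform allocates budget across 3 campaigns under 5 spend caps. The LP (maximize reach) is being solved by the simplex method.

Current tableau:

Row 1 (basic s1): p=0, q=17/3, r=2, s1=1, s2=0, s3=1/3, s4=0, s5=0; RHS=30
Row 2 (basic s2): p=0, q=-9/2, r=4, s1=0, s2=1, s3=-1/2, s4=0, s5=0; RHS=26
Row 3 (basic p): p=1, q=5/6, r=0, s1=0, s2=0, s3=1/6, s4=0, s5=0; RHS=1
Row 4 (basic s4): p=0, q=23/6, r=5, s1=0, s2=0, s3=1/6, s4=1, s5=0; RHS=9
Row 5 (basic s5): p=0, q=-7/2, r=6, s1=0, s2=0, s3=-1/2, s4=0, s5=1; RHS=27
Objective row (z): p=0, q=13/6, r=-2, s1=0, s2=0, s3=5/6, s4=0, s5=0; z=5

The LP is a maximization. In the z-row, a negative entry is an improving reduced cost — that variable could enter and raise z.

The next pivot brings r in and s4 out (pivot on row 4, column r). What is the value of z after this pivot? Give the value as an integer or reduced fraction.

Minimum ratio for r: 9/5 = 9/5.
z changes by −(z-row coeff of r)·ratio = −(-2)·(9/5) = 18/5.
New z = 5 + (18/5) = 43/5.

43/5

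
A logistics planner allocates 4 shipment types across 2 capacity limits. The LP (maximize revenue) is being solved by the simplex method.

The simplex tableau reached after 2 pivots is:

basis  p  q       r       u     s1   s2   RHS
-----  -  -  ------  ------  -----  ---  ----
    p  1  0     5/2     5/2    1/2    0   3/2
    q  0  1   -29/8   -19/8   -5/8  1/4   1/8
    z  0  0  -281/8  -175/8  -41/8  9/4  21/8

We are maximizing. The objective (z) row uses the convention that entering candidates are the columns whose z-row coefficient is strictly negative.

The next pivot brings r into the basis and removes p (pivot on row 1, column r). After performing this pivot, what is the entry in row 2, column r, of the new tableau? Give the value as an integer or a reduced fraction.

Pivot element is row 1, column r: 5/2.
Normalize row 1: new (row 1, r) = (5/2)/(5/2) = 1.
row 2 ← row 2 − (-29/8)·(new row 1): -29/8 − (-29/8)·1 = 0.

0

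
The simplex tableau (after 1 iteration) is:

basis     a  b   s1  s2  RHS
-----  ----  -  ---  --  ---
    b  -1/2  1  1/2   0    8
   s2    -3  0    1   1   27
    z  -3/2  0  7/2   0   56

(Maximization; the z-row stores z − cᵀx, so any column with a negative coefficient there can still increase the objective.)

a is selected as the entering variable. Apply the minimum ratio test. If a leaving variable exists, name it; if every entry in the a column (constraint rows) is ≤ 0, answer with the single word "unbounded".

unbounded

a-column entries: row 1: -1/2, row 2: -3. All ≤ 0, so a can increase without bound; the LP is unbounded in this direction.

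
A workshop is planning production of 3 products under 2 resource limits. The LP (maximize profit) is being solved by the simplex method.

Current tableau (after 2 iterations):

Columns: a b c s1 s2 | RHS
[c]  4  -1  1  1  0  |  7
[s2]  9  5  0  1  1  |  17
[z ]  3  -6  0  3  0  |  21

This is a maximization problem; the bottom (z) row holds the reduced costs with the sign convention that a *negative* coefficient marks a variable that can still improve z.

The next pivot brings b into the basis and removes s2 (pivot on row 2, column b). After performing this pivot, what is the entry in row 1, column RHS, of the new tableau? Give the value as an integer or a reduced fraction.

Pivot element is row 2, column b: 5.
Normalize row 2: new (row 2, RHS) = 17/5 = 17/5.
row 1 ← row 1 − (-1)·(new row 2): 7 − (-1)·(17/5) = 52/5.

52/5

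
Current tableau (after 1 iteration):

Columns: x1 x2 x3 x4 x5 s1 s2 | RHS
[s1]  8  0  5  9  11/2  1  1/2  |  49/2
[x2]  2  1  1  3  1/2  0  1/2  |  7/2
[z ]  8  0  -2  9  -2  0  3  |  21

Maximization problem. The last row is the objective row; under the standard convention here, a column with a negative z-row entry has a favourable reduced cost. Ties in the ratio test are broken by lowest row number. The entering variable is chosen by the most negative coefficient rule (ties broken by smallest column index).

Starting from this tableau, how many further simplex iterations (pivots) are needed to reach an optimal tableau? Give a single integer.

pivot: x3 in, x2 out → z = 28
pivot: x5 in, s1 out → z = 91/3
No improving column remains; optimal.

2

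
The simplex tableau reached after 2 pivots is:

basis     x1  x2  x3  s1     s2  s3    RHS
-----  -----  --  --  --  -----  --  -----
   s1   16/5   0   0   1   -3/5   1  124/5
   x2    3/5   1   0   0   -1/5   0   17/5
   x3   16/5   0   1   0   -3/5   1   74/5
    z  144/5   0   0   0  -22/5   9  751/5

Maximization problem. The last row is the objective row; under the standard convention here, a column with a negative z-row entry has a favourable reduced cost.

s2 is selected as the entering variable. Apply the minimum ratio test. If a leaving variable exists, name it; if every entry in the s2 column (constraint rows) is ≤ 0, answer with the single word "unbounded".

s2-column entries: row 1: -3/5, row 2: -1/5, row 3: -3/5. All ≤ 0, so s2 can increase without bound; the LP is unbounded in this direction.

unbounded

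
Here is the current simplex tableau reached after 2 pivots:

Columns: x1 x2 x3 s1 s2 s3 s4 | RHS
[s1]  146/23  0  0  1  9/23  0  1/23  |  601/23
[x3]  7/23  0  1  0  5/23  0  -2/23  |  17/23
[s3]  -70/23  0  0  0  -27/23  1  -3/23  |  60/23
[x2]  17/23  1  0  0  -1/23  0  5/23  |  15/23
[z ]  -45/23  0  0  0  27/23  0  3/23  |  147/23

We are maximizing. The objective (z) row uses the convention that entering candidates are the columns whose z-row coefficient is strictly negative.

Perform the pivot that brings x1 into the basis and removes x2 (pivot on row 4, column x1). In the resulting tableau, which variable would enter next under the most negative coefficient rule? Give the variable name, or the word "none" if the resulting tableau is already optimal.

none

Pivot element 17/23. New z-row = old z-row − (-45/23)·(row 4/(17/23)).
Updated z-row coefficients: x1: 0, x2: 45/17, x3: 0, s1: 0, s2: 18/17, s3: 0, s4: 12/17.
No coefficient is strictly negative; the tableau after this pivot is optimal.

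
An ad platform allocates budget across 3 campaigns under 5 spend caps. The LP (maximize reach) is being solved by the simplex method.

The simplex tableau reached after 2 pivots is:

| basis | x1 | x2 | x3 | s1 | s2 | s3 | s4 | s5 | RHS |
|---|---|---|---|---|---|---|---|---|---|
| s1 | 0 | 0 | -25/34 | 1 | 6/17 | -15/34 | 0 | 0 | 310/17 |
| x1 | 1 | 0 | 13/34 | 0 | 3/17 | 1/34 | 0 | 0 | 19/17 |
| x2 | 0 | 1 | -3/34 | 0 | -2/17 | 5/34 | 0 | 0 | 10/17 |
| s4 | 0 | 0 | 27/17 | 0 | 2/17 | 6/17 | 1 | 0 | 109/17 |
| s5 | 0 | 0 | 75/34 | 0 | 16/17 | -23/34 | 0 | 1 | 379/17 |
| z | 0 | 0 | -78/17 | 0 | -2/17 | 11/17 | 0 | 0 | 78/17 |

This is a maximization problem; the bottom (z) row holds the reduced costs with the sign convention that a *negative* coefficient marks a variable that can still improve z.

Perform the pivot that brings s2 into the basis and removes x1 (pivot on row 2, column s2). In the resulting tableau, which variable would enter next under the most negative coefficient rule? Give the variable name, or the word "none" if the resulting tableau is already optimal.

x3

Pivot element 3/17. New z-row = old z-row − (-2/17)·(row 2/(3/17)).
Updated z-row coefficients: x1: 2/3, x2: 0, x3: -13/3, s1: 0, s2: 0, s3: 2/3, s4: 0, s5: 0.
The most negative is -13/3 in column x3, so x3 would enter next.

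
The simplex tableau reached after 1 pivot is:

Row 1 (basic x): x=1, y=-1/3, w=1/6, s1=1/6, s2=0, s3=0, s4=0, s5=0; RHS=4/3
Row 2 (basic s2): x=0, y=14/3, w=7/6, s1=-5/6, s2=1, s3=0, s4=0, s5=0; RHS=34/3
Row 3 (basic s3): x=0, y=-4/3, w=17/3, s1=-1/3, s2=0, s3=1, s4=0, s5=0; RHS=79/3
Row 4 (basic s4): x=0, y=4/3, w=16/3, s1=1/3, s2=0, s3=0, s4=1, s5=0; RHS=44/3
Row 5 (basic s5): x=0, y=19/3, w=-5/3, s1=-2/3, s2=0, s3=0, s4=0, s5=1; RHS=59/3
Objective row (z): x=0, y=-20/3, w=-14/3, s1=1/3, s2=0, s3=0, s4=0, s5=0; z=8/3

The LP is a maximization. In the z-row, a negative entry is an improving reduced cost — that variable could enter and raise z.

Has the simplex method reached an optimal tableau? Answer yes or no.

Column y has objective-row coefficient -20/3, which is negative; an improving pivot exists, so not yet optimal.

no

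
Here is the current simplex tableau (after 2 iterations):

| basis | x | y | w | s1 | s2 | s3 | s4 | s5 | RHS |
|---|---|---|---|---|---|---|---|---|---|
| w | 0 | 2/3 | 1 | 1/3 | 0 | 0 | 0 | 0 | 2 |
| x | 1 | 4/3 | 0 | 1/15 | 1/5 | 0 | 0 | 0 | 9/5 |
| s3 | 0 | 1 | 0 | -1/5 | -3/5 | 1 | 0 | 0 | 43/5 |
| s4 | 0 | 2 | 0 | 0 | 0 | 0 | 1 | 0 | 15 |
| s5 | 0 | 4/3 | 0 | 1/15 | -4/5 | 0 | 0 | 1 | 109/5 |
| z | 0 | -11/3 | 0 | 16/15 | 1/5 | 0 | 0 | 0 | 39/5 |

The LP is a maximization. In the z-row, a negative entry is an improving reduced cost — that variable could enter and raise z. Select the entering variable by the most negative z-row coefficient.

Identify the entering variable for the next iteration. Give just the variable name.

y

Objective-row coefficients: x: 0, y: -11/3, w: 0, s1: 16/15, s2: 1/5, s3: 0, s4: 0, s5: 0.
The most negative is -11/3 in column y, so y enters.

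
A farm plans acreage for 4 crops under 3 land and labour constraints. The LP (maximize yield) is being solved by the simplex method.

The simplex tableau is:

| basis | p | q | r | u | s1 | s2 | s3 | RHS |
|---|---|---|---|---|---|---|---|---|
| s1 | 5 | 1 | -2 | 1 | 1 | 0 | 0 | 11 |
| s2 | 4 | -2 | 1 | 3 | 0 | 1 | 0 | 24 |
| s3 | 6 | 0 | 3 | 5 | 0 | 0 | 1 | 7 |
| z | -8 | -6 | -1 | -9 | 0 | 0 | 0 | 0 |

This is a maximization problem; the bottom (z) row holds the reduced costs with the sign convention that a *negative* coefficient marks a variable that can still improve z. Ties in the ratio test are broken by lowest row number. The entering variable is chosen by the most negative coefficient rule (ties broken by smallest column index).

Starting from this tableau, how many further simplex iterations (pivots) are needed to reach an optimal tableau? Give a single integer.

pivot: u in, s3 out → z = 63/5
pivot: q in, s1 out → z = 351/5
pivot: r in, u out → z = 289/3
No improving column remains; optimal.

3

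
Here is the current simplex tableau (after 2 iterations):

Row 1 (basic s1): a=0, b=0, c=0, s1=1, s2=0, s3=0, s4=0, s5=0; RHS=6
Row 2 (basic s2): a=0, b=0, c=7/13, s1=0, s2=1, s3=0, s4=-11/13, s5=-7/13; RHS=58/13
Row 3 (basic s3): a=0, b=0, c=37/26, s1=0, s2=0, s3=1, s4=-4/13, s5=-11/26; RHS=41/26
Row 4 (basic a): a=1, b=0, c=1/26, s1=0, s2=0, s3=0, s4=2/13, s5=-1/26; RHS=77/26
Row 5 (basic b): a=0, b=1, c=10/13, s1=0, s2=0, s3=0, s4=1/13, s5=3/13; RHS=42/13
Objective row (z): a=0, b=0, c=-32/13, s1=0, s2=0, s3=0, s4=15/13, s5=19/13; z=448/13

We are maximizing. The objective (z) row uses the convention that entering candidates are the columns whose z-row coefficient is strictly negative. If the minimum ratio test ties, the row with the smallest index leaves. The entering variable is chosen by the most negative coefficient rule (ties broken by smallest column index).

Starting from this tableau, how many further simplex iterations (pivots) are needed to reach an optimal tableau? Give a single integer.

pivot: c in, s3 out → z = 1376/37
No improving column remains; optimal.

1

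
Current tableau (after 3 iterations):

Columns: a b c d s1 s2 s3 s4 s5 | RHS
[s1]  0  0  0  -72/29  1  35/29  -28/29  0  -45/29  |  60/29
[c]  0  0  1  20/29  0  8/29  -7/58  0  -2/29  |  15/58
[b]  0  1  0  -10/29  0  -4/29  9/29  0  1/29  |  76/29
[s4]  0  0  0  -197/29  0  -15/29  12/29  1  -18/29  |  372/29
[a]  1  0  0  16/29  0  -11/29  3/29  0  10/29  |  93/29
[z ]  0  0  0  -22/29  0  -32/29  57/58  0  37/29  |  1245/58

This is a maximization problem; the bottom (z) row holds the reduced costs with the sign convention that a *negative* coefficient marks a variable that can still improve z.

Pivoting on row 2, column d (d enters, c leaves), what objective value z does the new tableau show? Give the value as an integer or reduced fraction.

87/4

Minimum ratio for d: (15/58)/(20/29) = 3/8.
z changes by −(z-row coeff of d)·ratio = −(-22/29)·(3/8) = 33/116.
New z = 1245/58 + (33/116) = 87/4.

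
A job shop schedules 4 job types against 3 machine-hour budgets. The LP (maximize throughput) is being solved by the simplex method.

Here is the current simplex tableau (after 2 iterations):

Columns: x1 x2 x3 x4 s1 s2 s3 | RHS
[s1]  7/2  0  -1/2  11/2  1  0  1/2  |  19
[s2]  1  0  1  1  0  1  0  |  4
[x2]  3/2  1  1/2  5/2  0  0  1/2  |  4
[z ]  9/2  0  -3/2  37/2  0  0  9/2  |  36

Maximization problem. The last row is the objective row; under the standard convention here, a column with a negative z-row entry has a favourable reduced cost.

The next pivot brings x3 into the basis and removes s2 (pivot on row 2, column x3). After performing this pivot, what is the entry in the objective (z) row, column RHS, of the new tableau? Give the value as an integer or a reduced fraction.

Pivot element is row 2, column x3: 1.
Normalize row 2: new (row 2, RHS) = 4/1 = 4.
z-row ← z-row − (-3/2)·(new row 2): 36 − (-3/2)·4 = 42.

42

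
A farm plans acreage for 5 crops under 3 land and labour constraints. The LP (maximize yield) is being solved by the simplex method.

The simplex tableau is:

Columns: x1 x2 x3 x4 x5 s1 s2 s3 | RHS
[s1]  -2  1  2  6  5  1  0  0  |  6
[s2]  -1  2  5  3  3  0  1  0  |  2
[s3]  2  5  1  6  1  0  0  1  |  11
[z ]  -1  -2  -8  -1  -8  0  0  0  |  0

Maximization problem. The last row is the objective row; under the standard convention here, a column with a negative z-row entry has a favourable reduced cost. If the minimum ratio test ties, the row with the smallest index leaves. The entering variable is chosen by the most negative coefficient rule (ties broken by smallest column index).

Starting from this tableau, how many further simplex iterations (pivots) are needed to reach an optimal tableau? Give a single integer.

3

pivot: x3 in, s2 out → z = 16/5
pivot: x5 in, x3 out → z = 16/3
pivot: x1 in, s3 out → z = 151/7
No improving column remains; optimal.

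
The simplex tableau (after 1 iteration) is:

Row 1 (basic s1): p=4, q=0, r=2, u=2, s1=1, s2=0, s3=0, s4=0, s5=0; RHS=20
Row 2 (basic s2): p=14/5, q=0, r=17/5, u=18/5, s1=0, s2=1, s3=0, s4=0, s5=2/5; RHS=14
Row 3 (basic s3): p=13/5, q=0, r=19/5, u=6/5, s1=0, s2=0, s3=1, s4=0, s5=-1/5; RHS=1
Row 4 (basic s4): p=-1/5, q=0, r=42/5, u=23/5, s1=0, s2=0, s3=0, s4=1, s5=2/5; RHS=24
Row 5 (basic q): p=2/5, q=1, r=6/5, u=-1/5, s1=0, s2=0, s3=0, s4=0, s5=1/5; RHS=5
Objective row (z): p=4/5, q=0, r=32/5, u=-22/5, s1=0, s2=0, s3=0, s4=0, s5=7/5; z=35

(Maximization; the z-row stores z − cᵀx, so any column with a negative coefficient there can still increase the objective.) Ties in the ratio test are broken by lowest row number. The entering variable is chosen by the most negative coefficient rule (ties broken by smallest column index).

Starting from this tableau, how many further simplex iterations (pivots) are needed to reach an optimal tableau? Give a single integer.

pivot: u in, s3 out → z = 116/3
No improving column remains; optimal.

1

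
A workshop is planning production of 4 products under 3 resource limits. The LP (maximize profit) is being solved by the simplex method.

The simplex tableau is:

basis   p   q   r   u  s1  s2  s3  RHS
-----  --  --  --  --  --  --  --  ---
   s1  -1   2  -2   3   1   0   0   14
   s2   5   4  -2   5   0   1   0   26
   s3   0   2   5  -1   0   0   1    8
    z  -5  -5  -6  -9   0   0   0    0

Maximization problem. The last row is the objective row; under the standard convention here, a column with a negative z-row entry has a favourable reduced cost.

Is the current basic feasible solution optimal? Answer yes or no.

Column p has objective-row coefficient -5, which is negative; an improving pivot exists, so not yet optimal.

no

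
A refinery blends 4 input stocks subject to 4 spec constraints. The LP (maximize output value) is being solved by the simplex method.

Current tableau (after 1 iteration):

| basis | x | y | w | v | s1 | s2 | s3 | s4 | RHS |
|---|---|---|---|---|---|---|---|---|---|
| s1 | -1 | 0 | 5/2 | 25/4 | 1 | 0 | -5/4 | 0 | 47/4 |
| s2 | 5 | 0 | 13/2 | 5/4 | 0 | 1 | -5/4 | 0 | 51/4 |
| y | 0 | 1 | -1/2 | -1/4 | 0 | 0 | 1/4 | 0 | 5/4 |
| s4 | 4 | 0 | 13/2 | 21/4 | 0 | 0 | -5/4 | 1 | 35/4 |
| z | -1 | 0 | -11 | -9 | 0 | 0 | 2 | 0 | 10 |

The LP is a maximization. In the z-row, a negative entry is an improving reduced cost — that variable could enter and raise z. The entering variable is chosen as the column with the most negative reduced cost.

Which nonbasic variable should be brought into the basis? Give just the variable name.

w

Objective-row coefficients: x: -1, y: 0, w: -11, v: -9, s1: 0, s2: 0, s3: 2, s4: 0.
The most negative is -11 in column w, so w enters.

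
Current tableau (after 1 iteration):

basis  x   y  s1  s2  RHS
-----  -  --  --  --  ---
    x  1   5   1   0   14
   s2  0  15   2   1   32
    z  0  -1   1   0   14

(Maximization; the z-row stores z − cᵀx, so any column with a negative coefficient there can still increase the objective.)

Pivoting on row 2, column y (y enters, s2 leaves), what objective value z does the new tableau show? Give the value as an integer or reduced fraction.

242/15

Minimum ratio for y: 32/15 = 32/15.
z changes by −(z-row coeff of y)·ratio = −(-1)·(32/15) = 32/15.
New z = 14 + (32/15) = 242/15.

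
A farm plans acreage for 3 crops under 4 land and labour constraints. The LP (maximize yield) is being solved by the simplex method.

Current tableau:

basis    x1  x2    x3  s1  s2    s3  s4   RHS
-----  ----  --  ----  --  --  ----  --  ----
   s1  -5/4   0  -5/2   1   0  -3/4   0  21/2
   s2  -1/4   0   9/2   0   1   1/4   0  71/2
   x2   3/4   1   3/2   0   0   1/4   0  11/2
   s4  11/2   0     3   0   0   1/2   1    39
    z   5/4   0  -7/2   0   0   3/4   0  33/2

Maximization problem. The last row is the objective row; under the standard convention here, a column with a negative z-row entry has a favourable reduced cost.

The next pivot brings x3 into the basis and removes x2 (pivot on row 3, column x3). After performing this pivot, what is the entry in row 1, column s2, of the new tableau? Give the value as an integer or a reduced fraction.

Pivot element is row 3, column x3: 3/2.
Normalize row 3: new (row 3, s2) = 0/(3/2) = 0.
row 1 ← row 1 − (-5/2)·(new row 3): 0 − (-5/2)·0 = 0.

0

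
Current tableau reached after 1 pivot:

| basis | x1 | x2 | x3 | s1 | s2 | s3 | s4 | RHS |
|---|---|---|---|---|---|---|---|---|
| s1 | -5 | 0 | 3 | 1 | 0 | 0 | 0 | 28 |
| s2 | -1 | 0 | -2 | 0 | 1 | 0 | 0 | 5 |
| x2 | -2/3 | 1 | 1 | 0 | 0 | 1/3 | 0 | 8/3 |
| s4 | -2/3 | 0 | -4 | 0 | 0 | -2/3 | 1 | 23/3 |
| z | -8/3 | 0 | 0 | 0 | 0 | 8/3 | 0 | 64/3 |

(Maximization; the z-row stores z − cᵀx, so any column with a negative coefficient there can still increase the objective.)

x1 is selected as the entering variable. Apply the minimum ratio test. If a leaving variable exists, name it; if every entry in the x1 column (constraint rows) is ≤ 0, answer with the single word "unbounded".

x1-column entries: row 1: -5, row 2: -1, row 3: -2/3, row 4: -2/3. All ≤ 0, so x1 can increase without bound; the LP is unbounded in this direction.

unbounded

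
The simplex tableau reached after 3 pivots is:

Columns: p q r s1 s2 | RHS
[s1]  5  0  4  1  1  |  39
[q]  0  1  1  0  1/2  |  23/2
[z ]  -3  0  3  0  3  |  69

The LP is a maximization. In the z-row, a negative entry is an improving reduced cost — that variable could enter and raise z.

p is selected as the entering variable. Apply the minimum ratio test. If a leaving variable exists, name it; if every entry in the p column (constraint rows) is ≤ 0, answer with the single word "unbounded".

Ratios: row 1 (s1): 39/5 = 39/5; row 2 (q): entry 0 ≤ 0, skip.
Minimum ratio is in the s1 row, so s1 leaves.

s1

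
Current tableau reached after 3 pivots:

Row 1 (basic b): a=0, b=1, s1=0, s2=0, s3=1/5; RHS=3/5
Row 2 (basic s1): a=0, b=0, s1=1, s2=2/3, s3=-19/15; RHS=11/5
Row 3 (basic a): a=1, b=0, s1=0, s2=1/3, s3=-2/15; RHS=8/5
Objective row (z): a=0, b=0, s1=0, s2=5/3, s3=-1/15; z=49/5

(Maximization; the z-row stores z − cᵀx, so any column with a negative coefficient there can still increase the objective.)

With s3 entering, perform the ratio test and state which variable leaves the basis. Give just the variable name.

Ratios: row 1 (b): (3/5)/(1/5) = 3; row 2 (s1): entry -19/15 ≤ 0, skip; row 3 (a): entry -2/15 ≤ 0, skip.
Minimum ratio 3 is in the b row, so b leaves.

b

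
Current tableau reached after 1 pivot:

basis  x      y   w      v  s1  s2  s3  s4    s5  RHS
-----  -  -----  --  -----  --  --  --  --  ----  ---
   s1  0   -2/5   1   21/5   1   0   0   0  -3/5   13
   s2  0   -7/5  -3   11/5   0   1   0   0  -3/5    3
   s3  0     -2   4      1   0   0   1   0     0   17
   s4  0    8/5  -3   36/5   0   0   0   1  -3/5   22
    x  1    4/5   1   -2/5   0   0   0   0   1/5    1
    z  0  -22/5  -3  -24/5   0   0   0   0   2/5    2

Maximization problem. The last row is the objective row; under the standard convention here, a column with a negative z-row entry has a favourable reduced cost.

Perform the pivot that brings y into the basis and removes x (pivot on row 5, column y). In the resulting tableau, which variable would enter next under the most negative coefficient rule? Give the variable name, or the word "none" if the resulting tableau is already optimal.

Pivot element 4/5. New z-row = old z-row − (-22/5)·(row 5/(4/5)).
Updated z-row coefficients: x: 11/2, y: 0, w: 5/2, v: -7, s1: 0, s2: 0, s3: 0, s4: 0, s5: 3/2.
The most negative is -7 in column v, so v would enter next.

v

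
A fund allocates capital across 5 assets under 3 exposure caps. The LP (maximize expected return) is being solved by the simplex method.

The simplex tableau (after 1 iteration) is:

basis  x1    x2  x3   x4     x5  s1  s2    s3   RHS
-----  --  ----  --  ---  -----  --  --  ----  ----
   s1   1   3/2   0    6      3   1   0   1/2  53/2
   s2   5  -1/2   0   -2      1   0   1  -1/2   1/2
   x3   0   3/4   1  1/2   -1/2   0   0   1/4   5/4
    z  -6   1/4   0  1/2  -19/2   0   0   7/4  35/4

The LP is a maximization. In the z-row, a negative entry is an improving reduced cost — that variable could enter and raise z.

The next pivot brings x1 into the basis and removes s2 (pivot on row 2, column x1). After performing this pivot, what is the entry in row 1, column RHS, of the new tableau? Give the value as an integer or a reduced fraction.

Pivot element is row 2, column x1: 5.
Normalize row 2: new (row 2, RHS) = (1/2)/5 = 1/10.
row 1 ← row 1 − 1·(new row 2): 53/2 − 1·(1/10) = 132/5.

132/5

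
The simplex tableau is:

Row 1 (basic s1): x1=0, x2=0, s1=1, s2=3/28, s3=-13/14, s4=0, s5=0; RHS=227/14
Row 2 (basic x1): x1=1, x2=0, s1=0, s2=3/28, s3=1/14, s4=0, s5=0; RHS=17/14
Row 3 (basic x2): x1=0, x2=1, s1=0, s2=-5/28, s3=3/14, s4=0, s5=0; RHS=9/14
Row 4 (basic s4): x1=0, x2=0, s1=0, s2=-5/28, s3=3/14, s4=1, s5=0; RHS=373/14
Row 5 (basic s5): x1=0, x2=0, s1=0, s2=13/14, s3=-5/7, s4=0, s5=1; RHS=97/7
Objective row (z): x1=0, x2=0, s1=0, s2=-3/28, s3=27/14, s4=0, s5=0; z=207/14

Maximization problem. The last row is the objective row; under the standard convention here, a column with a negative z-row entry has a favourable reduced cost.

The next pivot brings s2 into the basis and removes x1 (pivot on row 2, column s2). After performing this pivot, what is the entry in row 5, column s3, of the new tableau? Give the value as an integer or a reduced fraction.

-4/3

Pivot element is row 2, column s2: 3/28.
Normalize row 2: new (row 2, s3) = (1/14)/(3/28) = 2/3.
row 5 ← row 5 − (13/14)·(new row 2): -5/7 − (13/14)·(2/3) = -4/3.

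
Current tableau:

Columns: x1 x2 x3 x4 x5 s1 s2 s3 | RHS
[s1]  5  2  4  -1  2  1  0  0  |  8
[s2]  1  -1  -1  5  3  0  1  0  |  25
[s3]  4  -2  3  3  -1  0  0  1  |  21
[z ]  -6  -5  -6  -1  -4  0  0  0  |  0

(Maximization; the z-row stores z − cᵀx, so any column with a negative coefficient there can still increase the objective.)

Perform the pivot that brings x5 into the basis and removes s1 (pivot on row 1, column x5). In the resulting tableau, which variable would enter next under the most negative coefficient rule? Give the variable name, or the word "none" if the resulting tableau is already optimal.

Pivot element 2. New z-row = old z-row − (-4)·(row 1/2).
Updated z-row coefficients: x1: 4, x2: -1, x3: 2, x4: -3, x5: 0, s1: 2, s2: 0, s3: 0.
The most negative is -3 in column x4, so x4 would enter next.

x4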